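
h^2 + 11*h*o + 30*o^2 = (h + 5*o)*(h + 6*o)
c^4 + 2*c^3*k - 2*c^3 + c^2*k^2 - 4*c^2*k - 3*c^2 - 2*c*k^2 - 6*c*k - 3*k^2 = (c - 3)*(c + 1)*(c + k)^2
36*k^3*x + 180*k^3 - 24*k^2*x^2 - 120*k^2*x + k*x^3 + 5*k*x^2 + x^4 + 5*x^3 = (-3*k + x)*(-2*k + x)*(6*k + x)*(x + 5)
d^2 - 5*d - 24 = (d - 8)*(d + 3)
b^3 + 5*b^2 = b^2*(b + 5)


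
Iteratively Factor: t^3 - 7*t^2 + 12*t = (t - 3)*(t^2 - 4*t) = t*(t - 3)*(t - 4)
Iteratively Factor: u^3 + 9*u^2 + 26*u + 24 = (u + 2)*(u^2 + 7*u + 12) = (u + 2)*(u + 3)*(u + 4)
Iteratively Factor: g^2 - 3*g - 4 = (g + 1)*(g - 4)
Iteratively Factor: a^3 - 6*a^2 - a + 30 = (a + 2)*(a^2 - 8*a + 15) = (a - 5)*(a + 2)*(a - 3)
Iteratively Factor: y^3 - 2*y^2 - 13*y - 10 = (y - 5)*(y^2 + 3*y + 2) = (y - 5)*(y + 2)*(y + 1)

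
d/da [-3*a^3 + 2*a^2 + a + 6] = -9*a^2 + 4*a + 1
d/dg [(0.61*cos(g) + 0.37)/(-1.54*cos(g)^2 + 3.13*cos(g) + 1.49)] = (-0.9394*cos(g)^2 - 1.1396*cos(g) + 0.2492)*sin(g)/(2.3716*cos(g)^4 - 9.6404*cos(g)^3 + 5.2077*cos(g)^2 + 9.3274*cos(g) + 2.2201)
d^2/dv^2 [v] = 0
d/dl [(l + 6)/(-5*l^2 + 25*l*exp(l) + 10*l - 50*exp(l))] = (-l^2 + 5*l*exp(l) + 2*l - (l + 6)*(5*l*exp(l) - 2*l - 5*exp(l) + 2) - 10*exp(l))/(5*(l^2 - 5*l*exp(l) - 2*l + 10*exp(l))^2)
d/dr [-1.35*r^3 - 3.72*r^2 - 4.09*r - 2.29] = -4.05*r^2 - 7.44*r - 4.09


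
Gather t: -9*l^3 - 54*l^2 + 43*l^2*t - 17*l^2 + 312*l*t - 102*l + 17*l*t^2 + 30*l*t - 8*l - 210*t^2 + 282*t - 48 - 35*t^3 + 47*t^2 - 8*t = -9*l^3 - 71*l^2 - 110*l - 35*t^3 + t^2*(17*l - 163) + t*(43*l^2 + 342*l + 274) - 48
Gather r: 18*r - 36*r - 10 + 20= 10 - 18*r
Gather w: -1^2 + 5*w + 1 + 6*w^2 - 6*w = 6*w^2 - w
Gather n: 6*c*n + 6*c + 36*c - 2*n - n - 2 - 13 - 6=42*c + n*(6*c - 3) - 21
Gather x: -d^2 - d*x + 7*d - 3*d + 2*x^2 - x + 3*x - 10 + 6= -d^2 + 4*d + 2*x^2 + x*(2 - d) - 4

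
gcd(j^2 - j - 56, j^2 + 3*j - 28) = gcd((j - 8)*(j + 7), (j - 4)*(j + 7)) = j + 7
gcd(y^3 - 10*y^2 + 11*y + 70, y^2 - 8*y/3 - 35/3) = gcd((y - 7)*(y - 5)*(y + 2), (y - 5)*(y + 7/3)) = y - 5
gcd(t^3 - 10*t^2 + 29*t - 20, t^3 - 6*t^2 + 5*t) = t^2 - 6*t + 5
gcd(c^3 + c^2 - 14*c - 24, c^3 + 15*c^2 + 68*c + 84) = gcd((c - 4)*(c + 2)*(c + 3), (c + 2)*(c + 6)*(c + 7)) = c + 2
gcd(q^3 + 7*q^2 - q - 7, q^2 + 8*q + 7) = q^2 + 8*q + 7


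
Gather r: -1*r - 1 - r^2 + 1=-r^2 - r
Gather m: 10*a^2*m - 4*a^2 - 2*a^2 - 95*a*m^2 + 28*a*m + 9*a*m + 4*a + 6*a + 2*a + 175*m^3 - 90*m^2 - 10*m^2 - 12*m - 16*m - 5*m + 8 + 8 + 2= -6*a^2 + 12*a + 175*m^3 + m^2*(-95*a - 100) + m*(10*a^2 + 37*a - 33) + 18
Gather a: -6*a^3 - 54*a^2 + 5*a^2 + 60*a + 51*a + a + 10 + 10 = -6*a^3 - 49*a^2 + 112*a + 20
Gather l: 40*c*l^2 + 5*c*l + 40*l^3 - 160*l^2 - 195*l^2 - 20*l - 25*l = 40*l^3 + l^2*(40*c - 355) + l*(5*c - 45)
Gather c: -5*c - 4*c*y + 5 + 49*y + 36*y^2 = c*(-4*y - 5) + 36*y^2 + 49*y + 5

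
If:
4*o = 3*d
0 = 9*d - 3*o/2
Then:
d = 0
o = 0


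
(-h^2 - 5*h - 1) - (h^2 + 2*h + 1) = -2*h^2 - 7*h - 2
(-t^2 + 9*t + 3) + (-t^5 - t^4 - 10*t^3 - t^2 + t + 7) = -t^5 - t^4 - 10*t^3 - 2*t^2 + 10*t + 10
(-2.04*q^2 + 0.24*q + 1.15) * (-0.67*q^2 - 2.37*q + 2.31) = 1.3668*q^4 + 4.674*q^3 - 6.0517*q^2 - 2.1711*q + 2.6565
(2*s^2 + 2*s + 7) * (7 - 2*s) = -4*s^3 + 10*s^2 + 49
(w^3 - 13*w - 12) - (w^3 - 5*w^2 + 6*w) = 5*w^2 - 19*w - 12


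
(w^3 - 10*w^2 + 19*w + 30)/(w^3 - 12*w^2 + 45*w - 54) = (w^2 - 4*w - 5)/(w^2 - 6*w + 9)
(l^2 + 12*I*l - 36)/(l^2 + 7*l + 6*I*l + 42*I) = (l + 6*I)/(l + 7)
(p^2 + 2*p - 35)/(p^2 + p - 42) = (p - 5)/(p - 6)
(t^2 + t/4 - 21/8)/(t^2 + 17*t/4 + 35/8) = (2*t - 3)/(2*t + 5)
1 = 1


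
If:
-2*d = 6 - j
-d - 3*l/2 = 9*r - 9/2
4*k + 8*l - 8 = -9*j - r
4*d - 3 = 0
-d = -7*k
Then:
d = 3/4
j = 15/2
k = 3/28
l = -5069/658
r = 1119/658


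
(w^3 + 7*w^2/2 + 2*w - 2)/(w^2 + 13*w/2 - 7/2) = (w^2 + 4*w + 4)/(w + 7)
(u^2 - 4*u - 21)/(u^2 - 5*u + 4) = (u^2 - 4*u - 21)/(u^2 - 5*u + 4)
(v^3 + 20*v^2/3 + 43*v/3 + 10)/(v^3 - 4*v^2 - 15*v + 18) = (3*v^2 + 11*v + 10)/(3*(v^2 - 7*v + 6))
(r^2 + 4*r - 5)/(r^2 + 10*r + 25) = (r - 1)/(r + 5)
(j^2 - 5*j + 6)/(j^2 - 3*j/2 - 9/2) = 2*(j - 2)/(2*j + 3)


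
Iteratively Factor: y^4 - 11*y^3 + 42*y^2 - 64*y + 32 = (y - 4)*(y^3 - 7*y^2 + 14*y - 8) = (y - 4)*(y - 2)*(y^2 - 5*y + 4) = (y - 4)*(y - 2)*(y - 1)*(y - 4)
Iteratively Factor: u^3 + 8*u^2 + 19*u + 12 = (u + 3)*(u^2 + 5*u + 4) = (u + 3)*(u + 4)*(u + 1)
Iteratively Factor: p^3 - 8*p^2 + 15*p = (p - 5)*(p^2 - 3*p) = p*(p - 5)*(p - 3)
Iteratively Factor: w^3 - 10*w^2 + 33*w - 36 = (w - 3)*(w^2 - 7*w + 12) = (w - 3)^2*(w - 4)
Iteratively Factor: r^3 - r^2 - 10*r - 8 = (r + 1)*(r^2 - 2*r - 8) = (r + 1)*(r + 2)*(r - 4)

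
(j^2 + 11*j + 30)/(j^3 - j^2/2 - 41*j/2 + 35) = 2*(j + 6)/(2*j^2 - 11*j + 14)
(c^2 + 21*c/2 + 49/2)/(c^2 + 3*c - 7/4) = 2*(c + 7)/(2*c - 1)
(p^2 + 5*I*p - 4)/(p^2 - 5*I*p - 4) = (-p^2 - 5*I*p + 4)/(-p^2 + 5*I*p + 4)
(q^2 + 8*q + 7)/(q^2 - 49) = (q + 1)/(q - 7)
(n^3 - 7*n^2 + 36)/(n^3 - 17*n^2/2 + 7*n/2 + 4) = 2*(n^3 - 7*n^2 + 36)/(2*n^3 - 17*n^2 + 7*n + 8)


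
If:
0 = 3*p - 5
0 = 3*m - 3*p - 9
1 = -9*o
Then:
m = 14/3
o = -1/9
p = 5/3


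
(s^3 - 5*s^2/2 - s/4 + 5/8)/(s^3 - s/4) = (s - 5/2)/s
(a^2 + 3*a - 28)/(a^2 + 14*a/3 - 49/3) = 3*(a - 4)/(3*a - 7)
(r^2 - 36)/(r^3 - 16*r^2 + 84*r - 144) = (r + 6)/(r^2 - 10*r + 24)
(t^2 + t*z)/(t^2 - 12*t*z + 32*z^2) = t*(t + z)/(t^2 - 12*t*z + 32*z^2)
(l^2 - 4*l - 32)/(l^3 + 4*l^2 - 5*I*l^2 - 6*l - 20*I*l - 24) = (l - 8)/(l^2 - 5*I*l - 6)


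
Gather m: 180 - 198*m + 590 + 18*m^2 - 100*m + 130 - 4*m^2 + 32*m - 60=14*m^2 - 266*m + 840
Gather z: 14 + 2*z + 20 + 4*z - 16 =6*z + 18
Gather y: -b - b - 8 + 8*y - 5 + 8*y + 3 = -2*b + 16*y - 10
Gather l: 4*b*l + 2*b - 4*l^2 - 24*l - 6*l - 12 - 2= 2*b - 4*l^2 + l*(4*b - 30) - 14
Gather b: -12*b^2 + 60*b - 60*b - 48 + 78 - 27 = 3 - 12*b^2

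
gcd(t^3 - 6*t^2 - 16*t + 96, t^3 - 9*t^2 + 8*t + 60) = t - 6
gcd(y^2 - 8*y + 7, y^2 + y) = 1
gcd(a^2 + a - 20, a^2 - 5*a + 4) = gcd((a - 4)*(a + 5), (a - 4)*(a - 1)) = a - 4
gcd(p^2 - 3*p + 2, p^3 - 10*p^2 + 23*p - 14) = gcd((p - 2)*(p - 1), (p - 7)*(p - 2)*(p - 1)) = p^2 - 3*p + 2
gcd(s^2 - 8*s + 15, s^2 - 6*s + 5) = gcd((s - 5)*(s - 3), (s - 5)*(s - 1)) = s - 5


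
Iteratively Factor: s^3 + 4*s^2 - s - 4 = (s + 4)*(s^2 - 1) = (s - 1)*(s + 4)*(s + 1)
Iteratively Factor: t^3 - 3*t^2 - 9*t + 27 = (t + 3)*(t^2 - 6*t + 9) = (t - 3)*(t + 3)*(t - 3)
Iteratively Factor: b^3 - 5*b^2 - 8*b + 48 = (b + 3)*(b^2 - 8*b + 16) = (b - 4)*(b + 3)*(b - 4)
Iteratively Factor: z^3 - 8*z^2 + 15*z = (z)*(z^2 - 8*z + 15) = z*(z - 3)*(z - 5)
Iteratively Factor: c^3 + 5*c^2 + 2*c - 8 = (c + 4)*(c^2 + c - 2) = (c - 1)*(c + 4)*(c + 2)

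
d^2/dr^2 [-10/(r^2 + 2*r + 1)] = -60/(r^4 + 4*r^3 + 6*r^2 + 4*r + 1)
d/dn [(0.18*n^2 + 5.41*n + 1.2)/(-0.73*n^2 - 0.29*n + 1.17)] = (3.8971*n^2 + 2.1732*n + 6.6777)/(0.5329*n^4 + 0.4234*n^3 - 1.6241*n^2 - 0.6786*n + 1.3689)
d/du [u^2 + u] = 2*u + 1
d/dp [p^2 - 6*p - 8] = 2*p - 6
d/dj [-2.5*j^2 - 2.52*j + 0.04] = -5.0*j - 2.52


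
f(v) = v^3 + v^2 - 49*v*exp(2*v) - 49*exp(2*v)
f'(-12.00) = 408.00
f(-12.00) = -1584.00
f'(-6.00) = 96.00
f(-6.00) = -180.00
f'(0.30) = -320.55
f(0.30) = -115.95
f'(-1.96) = 8.50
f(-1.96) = -2.75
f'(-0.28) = -68.62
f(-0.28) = -20.10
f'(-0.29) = -66.72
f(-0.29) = -19.42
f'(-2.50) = 14.41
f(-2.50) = -8.88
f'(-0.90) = -9.09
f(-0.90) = -0.73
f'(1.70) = -9384.67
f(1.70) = -3956.45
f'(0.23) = -267.95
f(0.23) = -95.41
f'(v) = 3*v^2 - 98*v*exp(2*v) + 2*v - 147*exp(2*v)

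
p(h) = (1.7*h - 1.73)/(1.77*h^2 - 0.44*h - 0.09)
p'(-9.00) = -0.01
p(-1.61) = -0.86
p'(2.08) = -0.03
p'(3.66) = -0.04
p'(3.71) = -0.04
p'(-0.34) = -47.91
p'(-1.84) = -0.50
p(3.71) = 0.20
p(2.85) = 0.24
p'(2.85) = -0.05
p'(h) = (0.44 - 3.54*h)*(1.7*h - 1.73)/(1.77*h^2 - 0.44*h - 0.09)^2 + 1.7/(1.77*h^2 - 0.44*h - 0.09)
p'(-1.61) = -0.69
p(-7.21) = -0.15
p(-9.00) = -0.12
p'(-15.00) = -0.00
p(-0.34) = -8.74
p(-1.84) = -0.72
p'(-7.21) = -0.02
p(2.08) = 0.27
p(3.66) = 0.20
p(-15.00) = -0.07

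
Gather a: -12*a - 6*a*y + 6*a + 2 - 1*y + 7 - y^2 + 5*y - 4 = a*(-6*y - 6) - y^2 + 4*y + 5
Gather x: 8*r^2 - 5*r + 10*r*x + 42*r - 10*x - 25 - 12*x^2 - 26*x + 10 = 8*r^2 + 37*r - 12*x^2 + x*(10*r - 36) - 15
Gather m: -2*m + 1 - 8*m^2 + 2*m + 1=2 - 8*m^2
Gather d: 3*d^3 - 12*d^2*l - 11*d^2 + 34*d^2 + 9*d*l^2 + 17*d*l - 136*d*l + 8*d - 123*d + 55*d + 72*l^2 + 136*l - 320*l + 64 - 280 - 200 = 3*d^3 + d^2*(23 - 12*l) + d*(9*l^2 - 119*l - 60) + 72*l^2 - 184*l - 416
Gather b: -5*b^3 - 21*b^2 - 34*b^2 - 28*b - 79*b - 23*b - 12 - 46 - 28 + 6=-5*b^3 - 55*b^2 - 130*b - 80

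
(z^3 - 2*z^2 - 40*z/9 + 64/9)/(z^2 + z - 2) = (z^2 - 4*z + 32/9)/(z - 1)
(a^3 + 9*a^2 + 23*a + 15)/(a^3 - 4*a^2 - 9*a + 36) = (a^2 + 6*a + 5)/(a^2 - 7*a + 12)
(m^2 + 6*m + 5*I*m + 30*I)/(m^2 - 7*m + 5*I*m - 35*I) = (m + 6)/(m - 7)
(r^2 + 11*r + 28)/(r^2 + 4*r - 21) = (r + 4)/(r - 3)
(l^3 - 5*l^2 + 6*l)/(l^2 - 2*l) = l - 3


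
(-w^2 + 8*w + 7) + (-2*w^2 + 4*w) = -3*w^2 + 12*w + 7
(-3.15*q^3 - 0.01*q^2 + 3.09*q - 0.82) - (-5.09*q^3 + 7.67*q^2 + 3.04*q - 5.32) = 1.94*q^3 - 7.68*q^2 + 0.0499999999999998*q + 4.5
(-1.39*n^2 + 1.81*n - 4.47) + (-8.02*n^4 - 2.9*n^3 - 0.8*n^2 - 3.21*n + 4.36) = -8.02*n^4 - 2.9*n^3 - 2.19*n^2 - 1.4*n - 0.109999999999999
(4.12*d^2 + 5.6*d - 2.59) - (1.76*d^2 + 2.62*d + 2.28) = 2.36*d^2 + 2.98*d - 4.87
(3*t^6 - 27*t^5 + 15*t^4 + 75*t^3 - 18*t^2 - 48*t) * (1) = 3*t^6 - 27*t^5 + 15*t^4 + 75*t^3 - 18*t^2 - 48*t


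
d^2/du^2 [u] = 0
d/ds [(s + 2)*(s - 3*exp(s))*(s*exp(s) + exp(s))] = (s^3 - 6*s^2*exp(s) + 6*s^2 - 24*s*exp(s) + 8*s - 21*exp(s) + 2)*exp(s)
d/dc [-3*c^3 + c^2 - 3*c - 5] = -9*c^2 + 2*c - 3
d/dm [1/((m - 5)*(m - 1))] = 2*(3 - m)/(m^4 - 12*m^3 + 46*m^2 - 60*m + 25)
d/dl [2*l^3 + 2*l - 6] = 6*l^2 + 2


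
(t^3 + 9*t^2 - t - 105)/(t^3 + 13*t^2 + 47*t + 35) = (t - 3)/(t + 1)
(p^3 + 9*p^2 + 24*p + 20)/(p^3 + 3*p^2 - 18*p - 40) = (p + 2)/(p - 4)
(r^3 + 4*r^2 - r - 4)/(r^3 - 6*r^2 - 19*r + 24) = (r^2 + 5*r + 4)/(r^2 - 5*r - 24)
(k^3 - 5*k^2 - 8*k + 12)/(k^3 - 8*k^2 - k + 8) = (k^2 - 4*k - 12)/(k^2 - 7*k - 8)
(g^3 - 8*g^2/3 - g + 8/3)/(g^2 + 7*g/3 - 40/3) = (g^2 - 1)/(g + 5)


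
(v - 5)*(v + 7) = v^2 + 2*v - 35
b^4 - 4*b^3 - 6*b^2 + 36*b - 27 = (b - 3)^2*(b - 1)*(b + 3)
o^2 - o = o*(o - 1)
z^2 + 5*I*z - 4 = (z + I)*(z + 4*I)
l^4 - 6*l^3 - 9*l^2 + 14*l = l*(l - 7)*(l - 1)*(l + 2)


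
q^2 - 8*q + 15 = (q - 5)*(q - 3)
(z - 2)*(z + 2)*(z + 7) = z^3 + 7*z^2 - 4*z - 28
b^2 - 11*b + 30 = (b - 6)*(b - 5)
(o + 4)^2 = o^2 + 8*o + 16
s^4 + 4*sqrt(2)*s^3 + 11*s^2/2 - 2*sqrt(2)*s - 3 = (s - sqrt(2)/2)*(s + sqrt(2)/2)*(s + sqrt(2))*(s + 3*sqrt(2))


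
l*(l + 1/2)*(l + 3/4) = l^3 + 5*l^2/4 + 3*l/8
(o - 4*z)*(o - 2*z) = o^2 - 6*o*z + 8*z^2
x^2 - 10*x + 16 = (x - 8)*(x - 2)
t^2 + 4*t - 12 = (t - 2)*(t + 6)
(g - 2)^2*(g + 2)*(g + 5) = g^4 + 3*g^3 - 14*g^2 - 12*g + 40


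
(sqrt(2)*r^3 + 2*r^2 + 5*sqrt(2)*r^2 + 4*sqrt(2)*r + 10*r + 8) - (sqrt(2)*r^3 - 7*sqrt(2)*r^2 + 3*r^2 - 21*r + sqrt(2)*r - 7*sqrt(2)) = -r^2 + 12*sqrt(2)*r^2 + 3*sqrt(2)*r + 31*r + 8 + 7*sqrt(2)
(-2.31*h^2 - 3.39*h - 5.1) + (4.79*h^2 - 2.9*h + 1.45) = 2.48*h^2 - 6.29*h - 3.65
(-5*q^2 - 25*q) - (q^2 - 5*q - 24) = -6*q^2 - 20*q + 24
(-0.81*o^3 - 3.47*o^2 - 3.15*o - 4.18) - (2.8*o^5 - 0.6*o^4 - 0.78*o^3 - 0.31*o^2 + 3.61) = -2.8*o^5 + 0.6*o^4 - 0.03*o^3 - 3.16*o^2 - 3.15*o - 7.79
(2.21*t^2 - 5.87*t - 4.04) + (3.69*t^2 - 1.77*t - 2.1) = 5.9*t^2 - 7.64*t - 6.14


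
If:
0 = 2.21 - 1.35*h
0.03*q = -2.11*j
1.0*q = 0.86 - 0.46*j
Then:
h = 1.64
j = -0.01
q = 0.87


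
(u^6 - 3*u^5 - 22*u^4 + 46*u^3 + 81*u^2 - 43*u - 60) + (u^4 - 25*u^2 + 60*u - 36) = u^6 - 3*u^5 - 21*u^4 + 46*u^3 + 56*u^2 + 17*u - 96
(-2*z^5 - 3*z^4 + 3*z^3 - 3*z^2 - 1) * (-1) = 2*z^5 + 3*z^4 - 3*z^3 + 3*z^2 + 1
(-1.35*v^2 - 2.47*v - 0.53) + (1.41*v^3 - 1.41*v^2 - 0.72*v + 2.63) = 1.41*v^3 - 2.76*v^2 - 3.19*v + 2.1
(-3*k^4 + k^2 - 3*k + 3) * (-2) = 6*k^4 - 2*k^2 + 6*k - 6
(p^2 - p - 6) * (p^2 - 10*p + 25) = p^4 - 11*p^3 + 29*p^2 + 35*p - 150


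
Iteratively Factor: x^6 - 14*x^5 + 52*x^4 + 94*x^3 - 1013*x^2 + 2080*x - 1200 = (x - 5)*(x^5 - 9*x^4 + 7*x^3 + 129*x^2 - 368*x + 240) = (x - 5)^2*(x^4 - 4*x^3 - 13*x^2 + 64*x - 48) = (x - 5)^2*(x - 3)*(x^3 - x^2 - 16*x + 16) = (x - 5)^2*(x - 3)*(x - 1)*(x^2 - 16) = (x - 5)^2*(x - 4)*(x - 3)*(x - 1)*(x + 4)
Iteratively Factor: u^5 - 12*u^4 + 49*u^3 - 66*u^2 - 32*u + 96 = (u - 3)*(u^4 - 9*u^3 + 22*u^2 - 32) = (u - 4)*(u - 3)*(u^3 - 5*u^2 + 2*u + 8) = (u - 4)*(u - 3)*(u + 1)*(u^2 - 6*u + 8) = (u - 4)^2*(u - 3)*(u + 1)*(u - 2)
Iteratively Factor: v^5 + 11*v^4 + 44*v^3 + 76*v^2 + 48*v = (v)*(v^4 + 11*v^3 + 44*v^2 + 76*v + 48) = v*(v + 2)*(v^3 + 9*v^2 + 26*v + 24) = v*(v + 2)*(v + 3)*(v^2 + 6*v + 8) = v*(v + 2)*(v + 3)*(v + 4)*(v + 2)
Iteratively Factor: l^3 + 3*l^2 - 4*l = (l + 4)*(l^2 - l) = l*(l + 4)*(l - 1)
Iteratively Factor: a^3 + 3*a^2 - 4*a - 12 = (a + 3)*(a^2 - 4) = (a - 2)*(a + 3)*(a + 2)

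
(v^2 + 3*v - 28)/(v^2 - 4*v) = (v + 7)/v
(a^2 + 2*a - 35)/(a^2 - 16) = (a^2 + 2*a - 35)/(a^2 - 16)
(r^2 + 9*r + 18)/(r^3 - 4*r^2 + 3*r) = (r^2 + 9*r + 18)/(r*(r^2 - 4*r + 3))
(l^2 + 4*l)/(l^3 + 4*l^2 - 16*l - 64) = l/(l^2 - 16)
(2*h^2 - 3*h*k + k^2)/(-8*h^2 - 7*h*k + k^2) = (-2*h^2 + 3*h*k - k^2)/(8*h^2 + 7*h*k - k^2)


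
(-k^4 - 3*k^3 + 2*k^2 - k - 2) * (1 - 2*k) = 2*k^5 + 5*k^4 - 7*k^3 + 4*k^2 + 3*k - 2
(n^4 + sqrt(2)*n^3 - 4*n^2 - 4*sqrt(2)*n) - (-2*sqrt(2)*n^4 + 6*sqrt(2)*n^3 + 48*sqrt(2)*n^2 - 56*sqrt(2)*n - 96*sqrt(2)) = n^4 + 2*sqrt(2)*n^4 - 5*sqrt(2)*n^3 - 48*sqrt(2)*n^2 - 4*n^2 + 52*sqrt(2)*n + 96*sqrt(2)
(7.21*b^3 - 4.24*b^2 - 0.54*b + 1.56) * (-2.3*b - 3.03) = -16.583*b^4 - 12.0943*b^3 + 14.0892*b^2 - 1.9518*b - 4.7268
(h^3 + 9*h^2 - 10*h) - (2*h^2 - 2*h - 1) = h^3 + 7*h^2 - 8*h + 1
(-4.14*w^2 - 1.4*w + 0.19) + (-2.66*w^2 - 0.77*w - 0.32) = -6.8*w^2 - 2.17*w - 0.13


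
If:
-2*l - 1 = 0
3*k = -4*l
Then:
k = 2/3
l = -1/2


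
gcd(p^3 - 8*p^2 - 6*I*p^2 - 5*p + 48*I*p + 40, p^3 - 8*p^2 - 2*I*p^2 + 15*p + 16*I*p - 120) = p^2 + p*(-8 - 5*I) + 40*I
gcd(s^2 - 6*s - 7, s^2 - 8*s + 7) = s - 7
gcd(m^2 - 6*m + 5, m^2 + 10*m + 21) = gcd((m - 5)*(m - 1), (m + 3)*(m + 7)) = 1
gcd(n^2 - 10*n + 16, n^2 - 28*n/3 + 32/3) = n - 8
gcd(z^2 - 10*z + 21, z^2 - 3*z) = z - 3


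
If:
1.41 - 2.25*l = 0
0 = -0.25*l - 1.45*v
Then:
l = 0.63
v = -0.11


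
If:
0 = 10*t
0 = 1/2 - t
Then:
No Solution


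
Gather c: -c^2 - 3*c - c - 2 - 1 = -c^2 - 4*c - 3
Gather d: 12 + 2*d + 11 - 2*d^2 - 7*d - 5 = -2*d^2 - 5*d + 18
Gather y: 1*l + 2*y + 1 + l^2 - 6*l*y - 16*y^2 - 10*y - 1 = l^2 + l - 16*y^2 + y*(-6*l - 8)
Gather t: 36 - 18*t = 36 - 18*t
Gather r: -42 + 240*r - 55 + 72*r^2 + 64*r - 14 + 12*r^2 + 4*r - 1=84*r^2 + 308*r - 112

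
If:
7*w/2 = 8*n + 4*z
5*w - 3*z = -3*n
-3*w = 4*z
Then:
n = 0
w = 0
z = 0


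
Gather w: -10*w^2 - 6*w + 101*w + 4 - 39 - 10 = -10*w^2 + 95*w - 45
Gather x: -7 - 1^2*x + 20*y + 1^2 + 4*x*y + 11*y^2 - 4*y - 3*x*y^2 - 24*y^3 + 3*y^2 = x*(-3*y^2 + 4*y - 1) - 24*y^3 + 14*y^2 + 16*y - 6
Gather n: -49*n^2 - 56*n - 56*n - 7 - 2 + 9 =-49*n^2 - 112*n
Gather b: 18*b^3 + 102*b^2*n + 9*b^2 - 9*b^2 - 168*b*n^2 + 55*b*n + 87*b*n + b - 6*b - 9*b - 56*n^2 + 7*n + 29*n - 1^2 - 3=18*b^3 + 102*b^2*n + b*(-168*n^2 + 142*n - 14) - 56*n^2 + 36*n - 4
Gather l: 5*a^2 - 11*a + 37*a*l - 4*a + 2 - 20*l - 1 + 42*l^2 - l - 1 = 5*a^2 - 15*a + 42*l^2 + l*(37*a - 21)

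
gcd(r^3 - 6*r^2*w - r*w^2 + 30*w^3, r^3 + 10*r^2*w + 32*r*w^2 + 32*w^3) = r + 2*w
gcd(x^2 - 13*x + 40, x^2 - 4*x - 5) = x - 5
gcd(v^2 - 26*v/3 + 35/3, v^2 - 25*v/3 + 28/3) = v - 7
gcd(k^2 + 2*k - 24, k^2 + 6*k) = k + 6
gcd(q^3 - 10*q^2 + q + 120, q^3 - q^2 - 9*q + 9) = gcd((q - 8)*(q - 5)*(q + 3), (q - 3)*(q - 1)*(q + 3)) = q + 3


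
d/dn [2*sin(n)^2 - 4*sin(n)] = 4*(sin(n) - 1)*cos(n)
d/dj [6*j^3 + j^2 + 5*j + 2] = 18*j^2 + 2*j + 5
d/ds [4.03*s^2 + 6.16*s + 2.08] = 8.06*s + 6.16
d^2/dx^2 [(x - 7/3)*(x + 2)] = 2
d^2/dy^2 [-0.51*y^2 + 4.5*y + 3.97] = -1.02000000000000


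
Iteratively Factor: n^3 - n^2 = (n)*(n^2 - n) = n^2*(n - 1)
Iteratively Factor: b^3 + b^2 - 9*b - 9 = (b + 3)*(b^2 - 2*b - 3) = (b - 3)*(b + 3)*(b + 1)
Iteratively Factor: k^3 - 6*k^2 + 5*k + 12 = (k + 1)*(k^2 - 7*k + 12) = (k - 3)*(k + 1)*(k - 4)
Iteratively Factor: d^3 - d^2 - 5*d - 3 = (d + 1)*(d^2 - 2*d - 3) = (d + 1)^2*(d - 3)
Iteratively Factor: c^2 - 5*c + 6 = (c - 3)*(c - 2)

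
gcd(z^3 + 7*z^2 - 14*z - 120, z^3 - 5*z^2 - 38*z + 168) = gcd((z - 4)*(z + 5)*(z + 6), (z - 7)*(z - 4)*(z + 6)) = z^2 + 2*z - 24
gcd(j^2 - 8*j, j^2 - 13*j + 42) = 1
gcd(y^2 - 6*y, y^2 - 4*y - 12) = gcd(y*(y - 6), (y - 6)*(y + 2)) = y - 6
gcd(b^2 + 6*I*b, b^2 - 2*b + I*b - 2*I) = 1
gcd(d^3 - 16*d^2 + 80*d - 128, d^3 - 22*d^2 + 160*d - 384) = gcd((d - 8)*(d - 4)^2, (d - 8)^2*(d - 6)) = d - 8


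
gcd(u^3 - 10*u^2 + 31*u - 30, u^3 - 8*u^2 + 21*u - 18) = u^2 - 5*u + 6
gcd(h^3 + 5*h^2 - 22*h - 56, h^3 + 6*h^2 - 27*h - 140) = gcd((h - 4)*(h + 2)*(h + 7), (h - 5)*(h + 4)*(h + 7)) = h + 7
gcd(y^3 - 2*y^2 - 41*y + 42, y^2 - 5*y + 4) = y - 1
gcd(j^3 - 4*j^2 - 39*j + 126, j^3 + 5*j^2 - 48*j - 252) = j^2 - j - 42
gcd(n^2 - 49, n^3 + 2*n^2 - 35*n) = n + 7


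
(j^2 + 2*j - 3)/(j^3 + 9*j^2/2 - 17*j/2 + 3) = 2*(j + 3)/(2*j^2 + 11*j - 6)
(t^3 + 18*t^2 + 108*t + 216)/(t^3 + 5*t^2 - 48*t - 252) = (t + 6)/(t - 7)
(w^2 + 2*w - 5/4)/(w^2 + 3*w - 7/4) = (2*w + 5)/(2*w + 7)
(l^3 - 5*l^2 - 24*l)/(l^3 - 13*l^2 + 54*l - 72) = l*(l^2 - 5*l - 24)/(l^3 - 13*l^2 + 54*l - 72)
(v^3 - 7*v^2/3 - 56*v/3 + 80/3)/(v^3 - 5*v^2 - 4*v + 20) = (3*v^2 + 8*v - 16)/(3*(v^2 - 4))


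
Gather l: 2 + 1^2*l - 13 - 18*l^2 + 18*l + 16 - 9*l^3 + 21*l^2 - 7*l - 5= -9*l^3 + 3*l^2 + 12*l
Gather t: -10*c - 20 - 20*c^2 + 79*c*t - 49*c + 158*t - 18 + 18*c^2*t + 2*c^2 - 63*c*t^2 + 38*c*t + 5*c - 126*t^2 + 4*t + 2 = -18*c^2 - 54*c + t^2*(-63*c - 126) + t*(18*c^2 + 117*c + 162) - 36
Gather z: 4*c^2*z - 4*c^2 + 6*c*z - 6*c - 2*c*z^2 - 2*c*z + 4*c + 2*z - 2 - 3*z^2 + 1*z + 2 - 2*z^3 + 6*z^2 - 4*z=-4*c^2 - 2*c - 2*z^3 + z^2*(3 - 2*c) + z*(4*c^2 + 4*c - 1)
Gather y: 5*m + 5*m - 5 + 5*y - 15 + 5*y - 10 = 10*m + 10*y - 30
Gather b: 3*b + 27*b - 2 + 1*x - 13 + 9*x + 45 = 30*b + 10*x + 30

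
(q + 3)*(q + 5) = q^2 + 8*q + 15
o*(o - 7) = o^2 - 7*o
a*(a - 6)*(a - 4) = a^3 - 10*a^2 + 24*a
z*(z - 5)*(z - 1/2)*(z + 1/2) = z^4 - 5*z^3 - z^2/4 + 5*z/4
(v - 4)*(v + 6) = v^2 + 2*v - 24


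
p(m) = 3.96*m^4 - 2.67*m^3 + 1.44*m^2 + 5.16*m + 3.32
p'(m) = 15.84*m^3 - 8.01*m^2 + 2.88*m + 5.16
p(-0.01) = 3.27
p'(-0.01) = 5.13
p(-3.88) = 1058.41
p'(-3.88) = -1051.83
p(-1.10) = 8.74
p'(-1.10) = -28.78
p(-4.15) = 1372.13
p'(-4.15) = -1276.88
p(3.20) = 362.32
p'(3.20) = 451.40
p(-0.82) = 3.32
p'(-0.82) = -11.32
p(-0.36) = 1.84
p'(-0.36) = 2.35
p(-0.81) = 3.21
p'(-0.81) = -10.85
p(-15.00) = 209736.17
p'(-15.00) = -55300.29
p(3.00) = 280.43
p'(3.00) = 369.39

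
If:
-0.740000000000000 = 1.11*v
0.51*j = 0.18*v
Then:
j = -0.24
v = -0.67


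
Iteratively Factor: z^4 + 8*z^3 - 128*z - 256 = (z + 4)*(z^3 + 4*z^2 - 16*z - 64) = (z - 4)*(z + 4)*(z^2 + 8*z + 16) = (z - 4)*(z + 4)^2*(z + 4)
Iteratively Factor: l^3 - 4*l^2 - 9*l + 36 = (l - 4)*(l^2 - 9) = (l - 4)*(l + 3)*(l - 3)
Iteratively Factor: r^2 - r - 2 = (r - 2)*(r + 1)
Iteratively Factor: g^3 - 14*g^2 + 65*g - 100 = (g - 5)*(g^2 - 9*g + 20) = (g - 5)*(g - 4)*(g - 5)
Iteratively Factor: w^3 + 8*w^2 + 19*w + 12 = (w + 4)*(w^2 + 4*w + 3) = (w + 1)*(w + 4)*(w + 3)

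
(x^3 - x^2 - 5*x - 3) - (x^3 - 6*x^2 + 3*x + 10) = 5*x^2 - 8*x - 13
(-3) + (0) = -3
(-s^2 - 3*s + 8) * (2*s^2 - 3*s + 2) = -2*s^4 - 3*s^3 + 23*s^2 - 30*s + 16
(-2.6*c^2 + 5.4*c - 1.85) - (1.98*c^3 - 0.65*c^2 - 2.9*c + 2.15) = -1.98*c^3 - 1.95*c^2 + 8.3*c - 4.0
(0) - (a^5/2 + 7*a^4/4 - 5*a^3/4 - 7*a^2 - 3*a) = -a^5/2 - 7*a^4/4 + 5*a^3/4 + 7*a^2 + 3*a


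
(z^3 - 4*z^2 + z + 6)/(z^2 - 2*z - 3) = z - 2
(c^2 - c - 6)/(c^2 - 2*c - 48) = (-c^2 + c + 6)/(-c^2 + 2*c + 48)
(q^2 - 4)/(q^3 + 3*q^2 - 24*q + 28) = (q + 2)/(q^2 + 5*q - 14)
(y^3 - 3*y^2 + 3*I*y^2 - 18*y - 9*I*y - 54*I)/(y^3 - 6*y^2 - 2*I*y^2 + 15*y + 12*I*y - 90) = (y + 3)/(y - 5*I)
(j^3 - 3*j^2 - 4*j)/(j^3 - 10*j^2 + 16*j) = (j^2 - 3*j - 4)/(j^2 - 10*j + 16)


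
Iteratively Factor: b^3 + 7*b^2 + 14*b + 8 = (b + 2)*(b^2 + 5*b + 4) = (b + 1)*(b + 2)*(b + 4)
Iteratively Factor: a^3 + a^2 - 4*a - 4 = (a + 1)*(a^2 - 4) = (a + 1)*(a + 2)*(a - 2)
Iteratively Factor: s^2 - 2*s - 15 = (s + 3)*(s - 5)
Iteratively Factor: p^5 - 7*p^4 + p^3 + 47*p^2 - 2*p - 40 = (p - 4)*(p^4 - 3*p^3 - 11*p^2 + 3*p + 10) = (p - 4)*(p - 1)*(p^3 - 2*p^2 - 13*p - 10) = (p - 4)*(p - 1)*(p + 1)*(p^2 - 3*p - 10) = (p - 4)*(p - 1)*(p + 1)*(p + 2)*(p - 5)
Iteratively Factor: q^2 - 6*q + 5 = (q - 1)*(q - 5)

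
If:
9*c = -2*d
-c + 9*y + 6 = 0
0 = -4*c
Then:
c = 0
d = 0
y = -2/3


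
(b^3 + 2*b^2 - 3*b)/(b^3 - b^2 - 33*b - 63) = b*(b - 1)/(b^2 - 4*b - 21)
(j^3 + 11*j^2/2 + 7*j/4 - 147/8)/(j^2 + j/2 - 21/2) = (j^2 + 2*j - 21/4)/(j - 3)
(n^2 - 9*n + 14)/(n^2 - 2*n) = (n - 7)/n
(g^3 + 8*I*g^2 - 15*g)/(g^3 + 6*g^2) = (g^2 + 8*I*g - 15)/(g*(g + 6))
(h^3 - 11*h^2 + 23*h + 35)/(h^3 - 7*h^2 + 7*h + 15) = (h - 7)/(h - 3)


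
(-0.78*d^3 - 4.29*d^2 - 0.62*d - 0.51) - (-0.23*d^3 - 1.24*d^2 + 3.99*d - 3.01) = -0.55*d^3 - 3.05*d^2 - 4.61*d + 2.5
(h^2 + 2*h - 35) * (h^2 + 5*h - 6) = h^4 + 7*h^3 - 31*h^2 - 187*h + 210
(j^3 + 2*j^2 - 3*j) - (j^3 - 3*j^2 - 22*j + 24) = 5*j^2 + 19*j - 24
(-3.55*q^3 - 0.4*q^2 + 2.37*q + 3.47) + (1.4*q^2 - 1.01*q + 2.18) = -3.55*q^3 + 1.0*q^2 + 1.36*q + 5.65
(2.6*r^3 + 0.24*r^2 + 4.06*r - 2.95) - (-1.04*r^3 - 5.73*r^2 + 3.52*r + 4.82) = 3.64*r^3 + 5.97*r^2 + 0.54*r - 7.77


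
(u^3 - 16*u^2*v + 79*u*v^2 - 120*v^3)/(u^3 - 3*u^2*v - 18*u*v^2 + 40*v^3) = (u^2 - 11*u*v + 24*v^2)/(u^2 + 2*u*v - 8*v^2)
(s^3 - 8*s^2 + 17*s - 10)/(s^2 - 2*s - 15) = (s^2 - 3*s + 2)/(s + 3)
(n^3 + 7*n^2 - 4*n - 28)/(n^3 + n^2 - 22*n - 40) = (n^2 + 5*n - 14)/(n^2 - n - 20)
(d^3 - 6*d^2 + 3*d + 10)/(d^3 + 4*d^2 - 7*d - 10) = (d - 5)/(d + 5)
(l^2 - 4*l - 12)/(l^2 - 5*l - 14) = (l - 6)/(l - 7)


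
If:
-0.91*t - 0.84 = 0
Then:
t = -0.92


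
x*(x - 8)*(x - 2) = x^3 - 10*x^2 + 16*x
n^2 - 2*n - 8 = (n - 4)*(n + 2)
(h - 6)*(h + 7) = h^2 + h - 42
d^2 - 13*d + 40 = (d - 8)*(d - 5)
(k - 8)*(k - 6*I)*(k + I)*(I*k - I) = I*k^4 + 5*k^3 - 9*I*k^3 - 45*k^2 + 14*I*k^2 + 40*k - 54*I*k + 48*I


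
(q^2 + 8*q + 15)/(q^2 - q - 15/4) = 4*(q^2 + 8*q + 15)/(4*q^2 - 4*q - 15)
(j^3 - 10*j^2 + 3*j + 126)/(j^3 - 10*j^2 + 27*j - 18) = (j^2 - 4*j - 21)/(j^2 - 4*j + 3)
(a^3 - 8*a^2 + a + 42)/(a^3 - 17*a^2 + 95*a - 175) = (a^2 - a - 6)/(a^2 - 10*a + 25)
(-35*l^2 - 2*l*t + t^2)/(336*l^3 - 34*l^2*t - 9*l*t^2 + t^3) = (5*l + t)/(-48*l^2 - 2*l*t + t^2)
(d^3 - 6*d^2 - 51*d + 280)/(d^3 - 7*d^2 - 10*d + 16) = (d^2 + 2*d - 35)/(d^2 + d - 2)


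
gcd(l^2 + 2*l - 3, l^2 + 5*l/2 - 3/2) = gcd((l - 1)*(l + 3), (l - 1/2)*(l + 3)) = l + 3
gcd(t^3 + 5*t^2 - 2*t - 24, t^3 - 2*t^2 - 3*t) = 1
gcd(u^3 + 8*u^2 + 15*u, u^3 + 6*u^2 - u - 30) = u^2 + 8*u + 15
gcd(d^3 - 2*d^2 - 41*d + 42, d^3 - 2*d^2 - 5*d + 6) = d - 1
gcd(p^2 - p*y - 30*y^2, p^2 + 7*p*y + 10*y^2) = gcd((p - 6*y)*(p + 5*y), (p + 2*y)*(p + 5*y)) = p + 5*y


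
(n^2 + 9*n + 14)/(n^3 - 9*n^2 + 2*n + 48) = (n + 7)/(n^2 - 11*n + 24)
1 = 1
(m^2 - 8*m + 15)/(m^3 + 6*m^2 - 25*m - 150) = (m - 3)/(m^2 + 11*m + 30)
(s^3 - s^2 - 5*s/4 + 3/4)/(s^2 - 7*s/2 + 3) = (2*s^2 + s - 1)/(2*(s - 2))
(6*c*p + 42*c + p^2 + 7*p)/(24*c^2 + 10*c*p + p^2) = (p + 7)/(4*c + p)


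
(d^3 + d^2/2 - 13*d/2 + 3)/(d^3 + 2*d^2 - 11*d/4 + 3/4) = 2*(d - 2)/(2*d - 1)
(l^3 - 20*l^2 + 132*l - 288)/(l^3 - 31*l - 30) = (l^2 - 14*l + 48)/(l^2 + 6*l + 5)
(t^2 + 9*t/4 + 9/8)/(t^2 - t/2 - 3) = (t + 3/4)/(t - 2)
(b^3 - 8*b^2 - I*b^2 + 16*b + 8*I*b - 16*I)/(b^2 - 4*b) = b - 4 - I + 4*I/b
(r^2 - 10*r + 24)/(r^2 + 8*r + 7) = (r^2 - 10*r + 24)/(r^2 + 8*r + 7)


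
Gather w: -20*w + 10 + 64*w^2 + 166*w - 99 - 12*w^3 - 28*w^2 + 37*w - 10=-12*w^3 + 36*w^2 + 183*w - 99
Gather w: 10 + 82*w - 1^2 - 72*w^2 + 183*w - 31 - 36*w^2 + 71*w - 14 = -108*w^2 + 336*w - 36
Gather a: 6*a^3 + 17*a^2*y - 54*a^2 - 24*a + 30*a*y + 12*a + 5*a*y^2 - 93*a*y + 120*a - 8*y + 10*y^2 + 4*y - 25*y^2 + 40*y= 6*a^3 + a^2*(17*y - 54) + a*(5*y^2 - 63*y + 108) - 15*y^2 + 36*y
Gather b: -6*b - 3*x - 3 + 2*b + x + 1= -4*b - 2*x - 2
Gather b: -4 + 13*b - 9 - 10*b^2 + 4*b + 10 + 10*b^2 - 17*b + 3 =0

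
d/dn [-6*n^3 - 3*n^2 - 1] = 6*n*(-3*n - 1)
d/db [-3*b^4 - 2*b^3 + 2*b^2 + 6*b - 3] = -12*b^3 - 6*b^2 + 4*b + 6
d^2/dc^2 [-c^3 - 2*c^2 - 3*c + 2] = -6*c - 4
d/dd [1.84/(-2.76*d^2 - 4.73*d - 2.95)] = (10.1568*d + 8.7032)/(2.76*d^2 + 4.73*d + 2.95)^2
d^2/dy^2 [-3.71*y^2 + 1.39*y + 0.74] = -7.42000000000000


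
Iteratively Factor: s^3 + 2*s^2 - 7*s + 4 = (s + 4)*(s^2 - 2*s + 1) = (s - 1)*(s + 4)*(s - 1)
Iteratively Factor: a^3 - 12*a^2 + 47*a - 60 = (a - 5)*(a^2 - 7*a + 12) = (a - 5)*(a - 4)*(a - 3)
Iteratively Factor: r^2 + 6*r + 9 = (r + 3)*(r + 3)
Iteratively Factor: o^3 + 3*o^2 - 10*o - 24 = (o - 3)*(o^2 + 6*o + 8) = (o - 3)*(o + 4)*(o + 2)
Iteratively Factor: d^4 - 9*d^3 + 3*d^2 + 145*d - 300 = (d - 3)*(d^3 - 6*d^2 - 15*d + 100) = (d - 5)*(d - 3)*(d^2 - d - 20) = (d - 5)*(d - 3)*(d + 4)*(d - 5)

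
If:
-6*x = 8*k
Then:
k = -3*x/4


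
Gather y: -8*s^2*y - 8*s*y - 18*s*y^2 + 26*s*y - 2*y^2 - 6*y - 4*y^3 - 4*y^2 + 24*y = -4*y^3 + y^2*(-18*s - 6) + y*(-8*s^2 + 18*s + 18)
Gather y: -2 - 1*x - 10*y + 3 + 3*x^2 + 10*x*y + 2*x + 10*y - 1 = 3*x^2 + 10*x*y + x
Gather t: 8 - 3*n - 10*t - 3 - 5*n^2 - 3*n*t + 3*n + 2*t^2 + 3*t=-5*n^2 + 2*t^2 + t*(-3*n - 7) + 5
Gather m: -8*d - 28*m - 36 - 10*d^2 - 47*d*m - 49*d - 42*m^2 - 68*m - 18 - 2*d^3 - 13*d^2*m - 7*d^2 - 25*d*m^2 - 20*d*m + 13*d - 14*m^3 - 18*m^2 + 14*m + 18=-2*d^3 - 17*d^2 - 44*d - 14*m^3 + m^2*(-25*d - 60) + m*(-13*d^2 - 67*d - 82) - 36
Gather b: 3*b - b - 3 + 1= 2*b - 2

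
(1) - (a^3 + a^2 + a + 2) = -a^3 - a^2 - a - 1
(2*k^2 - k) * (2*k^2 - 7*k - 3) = 4*k^4 - 16*k^3 + k^2 + 3*k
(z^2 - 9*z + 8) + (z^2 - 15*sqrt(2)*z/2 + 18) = 2*z^2 - 15*sqrt(2)*z/2 - 9*z + 26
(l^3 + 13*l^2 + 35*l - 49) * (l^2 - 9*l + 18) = l^5 + 4*l^4 - 64*l^3 - 130*l^2 + 1071*l - 882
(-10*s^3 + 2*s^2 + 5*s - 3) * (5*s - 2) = -50*s^4 + 30*s^3 + 21*s^2 - 25*s + 6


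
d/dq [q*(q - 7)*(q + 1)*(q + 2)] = 4*q^3 - 12*q^2 - 38*q - 14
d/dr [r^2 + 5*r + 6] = 2*r + 5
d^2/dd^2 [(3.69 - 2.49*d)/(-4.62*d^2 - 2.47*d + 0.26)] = ((21.795 - 69.0228*d)*(4.62*d^2 + 2.47*d - 0.26) + (2.49*d - 3.69)*(9.24*d + 2.47)*(18.48*d + 4.94))/(4.62*d^2 + 2.47*d - 0.26)^3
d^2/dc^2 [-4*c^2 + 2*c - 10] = -8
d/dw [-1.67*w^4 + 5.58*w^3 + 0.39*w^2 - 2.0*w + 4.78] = -6.68*w^3 + 16.74*w^2 + 0.78*w - 2.0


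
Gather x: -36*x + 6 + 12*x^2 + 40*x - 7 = 12*x^2 + 4*x - 1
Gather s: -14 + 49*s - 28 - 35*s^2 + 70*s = -35*s^2 + 119*s - 42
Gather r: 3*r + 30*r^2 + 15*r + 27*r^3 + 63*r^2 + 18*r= 27*r^3 + 93*r^2 + 36*r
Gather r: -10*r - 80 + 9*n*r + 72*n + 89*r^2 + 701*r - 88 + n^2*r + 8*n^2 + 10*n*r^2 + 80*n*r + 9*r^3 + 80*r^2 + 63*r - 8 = 8*n^2 + 72*n + 9*r^3 + r^2*(10*n + 169) + r*(n^2 + 89*n + 754) - 176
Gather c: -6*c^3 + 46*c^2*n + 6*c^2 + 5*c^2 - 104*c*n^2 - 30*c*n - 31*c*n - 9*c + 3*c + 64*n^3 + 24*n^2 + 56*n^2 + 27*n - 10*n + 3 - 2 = -6*c^3 + c^2*(46*n + 11) + c*(-104*n^2 - 61*n - 6) + 64*n^3 + 80*n^2 + 17*n + 1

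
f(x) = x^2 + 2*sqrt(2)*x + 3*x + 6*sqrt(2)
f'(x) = 2*x + 2*sqrt(2) + 3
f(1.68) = 21.10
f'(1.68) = 9.19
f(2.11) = 25.24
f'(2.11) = 10.05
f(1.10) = 16.11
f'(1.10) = 8.03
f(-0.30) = 6.83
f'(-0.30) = 5.23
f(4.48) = 54.67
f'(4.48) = 14.79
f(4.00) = 47.80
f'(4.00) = 13.83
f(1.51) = 19.57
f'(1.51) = 8.85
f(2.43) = 28.55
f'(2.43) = 10.69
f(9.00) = 141.94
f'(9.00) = 23.83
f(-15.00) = 146.06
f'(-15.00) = -24.17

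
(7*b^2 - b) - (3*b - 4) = 7*b^2 - 4*b + 4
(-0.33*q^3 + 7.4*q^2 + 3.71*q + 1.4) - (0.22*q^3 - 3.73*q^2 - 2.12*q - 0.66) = -0.55*q^3 + 11.13*q^2 + 5.83*q + 2.06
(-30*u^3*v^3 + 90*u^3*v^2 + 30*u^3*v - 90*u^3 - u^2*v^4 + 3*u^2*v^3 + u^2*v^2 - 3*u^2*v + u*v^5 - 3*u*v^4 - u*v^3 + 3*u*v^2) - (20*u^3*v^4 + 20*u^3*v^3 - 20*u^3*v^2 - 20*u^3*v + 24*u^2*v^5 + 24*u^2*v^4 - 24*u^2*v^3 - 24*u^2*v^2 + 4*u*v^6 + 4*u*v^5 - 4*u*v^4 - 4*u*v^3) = -20*u^3*v^4 - 50*u^3*v^3 + 110*u^3*v^2 + 50*u^3*v - 90*u^3 - 24*u^2*v^5 - 25*u^2*v^4 + 27*u^2*v^3 + 25*u^2*v^2 - 3*u^2*v - 4*u*v^6 - 3*u*v^5 + u*v^4 + 3*u*v^3 + 3*u*v^2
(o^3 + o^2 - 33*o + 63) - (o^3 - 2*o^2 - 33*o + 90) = 3*o^2 - 27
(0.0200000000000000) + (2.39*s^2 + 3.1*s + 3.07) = 2.39*s^2 + 3.1*s + 3.09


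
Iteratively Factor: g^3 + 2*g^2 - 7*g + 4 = (g + 4)*(g^2 - 2*g + 1) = (g - 1)*(g + 4)*(g - 1)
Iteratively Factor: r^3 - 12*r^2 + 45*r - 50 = (r - 5)*(r^2 - 7*r + 10) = (r - 5)*(r - 2)*(r - 5)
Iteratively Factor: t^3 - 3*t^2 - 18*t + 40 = (t - 2)*(t^2 - t - 20) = (t - 5)*(t - 2)*(t + 4)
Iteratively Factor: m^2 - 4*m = (m - 4)*(m)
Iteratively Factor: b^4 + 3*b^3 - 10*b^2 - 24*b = (b - 3)*(b^3 + 6*b^2 + 8*b) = (b - 3)*(b + 4)*(b^2 + 2*b) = b*(b - 3)*(b + 4)*(b + 2)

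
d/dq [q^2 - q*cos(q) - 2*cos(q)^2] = q*sin(q) + 2*q + 2*sin(2*q) - cos(q)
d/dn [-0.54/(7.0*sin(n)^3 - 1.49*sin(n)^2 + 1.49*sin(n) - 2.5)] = (11.34*sin(n)^2 - 1.6092*sin(n) + 0.8046)*cos(n)/(7.0*sin(n)^3 - 1.49*sin(n)^2 + 1.49*sin(n) - 2.5)^2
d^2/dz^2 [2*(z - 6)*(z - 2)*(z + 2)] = 12*z - 24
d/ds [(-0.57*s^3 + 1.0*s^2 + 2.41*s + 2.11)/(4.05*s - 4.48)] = (-4.617*s^3 + 11.7108*s^2 - 8.96*s - 19.3423)/(16.4025*s^2 - 36.288*s + 20.0704)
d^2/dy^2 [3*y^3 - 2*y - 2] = 18*y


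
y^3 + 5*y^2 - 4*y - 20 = (y - 2)*(y + 2)*(y + 5)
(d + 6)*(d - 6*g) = d^2 - 6*d*g + 6*d - 36*g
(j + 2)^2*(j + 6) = j^3 + 10*j^2 + 28*j + 24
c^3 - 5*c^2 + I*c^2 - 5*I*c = c*(c - 5)*(c + I)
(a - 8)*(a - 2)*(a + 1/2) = a^3 - 19*a^2/2 + 11*a + 8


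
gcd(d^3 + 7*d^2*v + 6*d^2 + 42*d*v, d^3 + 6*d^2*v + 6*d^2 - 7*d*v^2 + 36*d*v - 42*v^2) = d^2 + 7*d*v + 6*d + 42*v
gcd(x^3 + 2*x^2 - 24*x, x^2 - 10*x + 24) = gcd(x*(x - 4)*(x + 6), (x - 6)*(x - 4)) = x - 4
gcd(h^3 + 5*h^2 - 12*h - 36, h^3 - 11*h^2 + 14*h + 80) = h + 2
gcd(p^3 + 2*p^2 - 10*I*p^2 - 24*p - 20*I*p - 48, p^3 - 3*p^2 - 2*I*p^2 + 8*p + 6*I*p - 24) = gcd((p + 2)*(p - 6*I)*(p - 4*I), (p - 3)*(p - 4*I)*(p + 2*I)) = p - 4*I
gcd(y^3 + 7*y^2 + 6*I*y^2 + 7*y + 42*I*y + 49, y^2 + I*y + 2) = y - I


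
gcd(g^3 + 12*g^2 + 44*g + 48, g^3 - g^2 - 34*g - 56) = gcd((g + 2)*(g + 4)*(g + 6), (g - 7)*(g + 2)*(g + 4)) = g^2 + 6*g + 8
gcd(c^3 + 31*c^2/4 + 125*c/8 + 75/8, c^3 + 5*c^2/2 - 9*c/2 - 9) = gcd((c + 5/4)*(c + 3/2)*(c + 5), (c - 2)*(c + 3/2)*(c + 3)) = c + 3/2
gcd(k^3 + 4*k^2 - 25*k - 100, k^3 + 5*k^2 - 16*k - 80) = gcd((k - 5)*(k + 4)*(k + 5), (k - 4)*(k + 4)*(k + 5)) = k^2 + 9*k + 20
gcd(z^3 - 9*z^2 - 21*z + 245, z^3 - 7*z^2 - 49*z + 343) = z^2 - 14*z + 49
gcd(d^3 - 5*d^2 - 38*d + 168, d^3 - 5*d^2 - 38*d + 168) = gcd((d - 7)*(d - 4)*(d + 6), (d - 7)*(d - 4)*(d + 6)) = d^3 - 5*d^2 - 38*d + 168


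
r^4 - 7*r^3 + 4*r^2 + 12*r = r*(r - 6)*(r - 2)*(r + 1)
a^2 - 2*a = a*(a - 2)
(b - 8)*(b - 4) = b^2 - 12*b + 32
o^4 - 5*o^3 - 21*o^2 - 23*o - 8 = (o - 8)*(o + 1)^3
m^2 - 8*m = m*(m - 8)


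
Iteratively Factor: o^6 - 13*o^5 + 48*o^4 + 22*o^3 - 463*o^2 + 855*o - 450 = (o - 5)*(o^5 - 8*o^4 + 8*o^3 + 62*o^2 - 153*o + 90) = (o - 5)*(o - 2)*(o^4 - 6*o^3 - 4*o^2 + 54*o - 45) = (o - 5)*(o - 2)*(o + 3)*(o^3 - 9*o^2 + 23*o - 15) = (o - 5)^2*(o - 2)*(o + 3)*(o^2 - 4*o + 3) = (o - 5)^2*(o - 2)*(o - 1)*(o + 3)*(o - 3)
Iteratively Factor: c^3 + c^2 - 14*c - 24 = (c + 2)*(c^2 - c - 12) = (c - 4)*(c + 2)*(c + 3)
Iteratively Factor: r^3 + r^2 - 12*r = (r - 3)*(r^2 + 4*r) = (r - 3)*(r + 4)*(r)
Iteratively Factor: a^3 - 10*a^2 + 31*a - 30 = (a - 2)*(a^2 - 8*a + 15) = (a - 5)*(a - 2)*(a - 3)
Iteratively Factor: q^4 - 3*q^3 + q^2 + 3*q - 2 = (q - 1)*(q^3 - 2*q^2 - q + 2) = (q - 2)*(q - 1)*(q^2 - 1) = (q - 2)*(q - 1)^2*(q + 1)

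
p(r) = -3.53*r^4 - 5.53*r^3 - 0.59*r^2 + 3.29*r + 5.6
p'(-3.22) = 306.49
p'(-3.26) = 320.03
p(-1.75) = -5.43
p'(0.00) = 3.29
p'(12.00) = -26799.19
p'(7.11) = -5918.85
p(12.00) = -82793.80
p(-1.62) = -2.08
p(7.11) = -11009.42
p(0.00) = 5.60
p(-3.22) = -205.97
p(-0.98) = 3.76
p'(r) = -14.12*r^3 - 16.59*r^2 - 1.18*r + 3.29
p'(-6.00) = 2463.05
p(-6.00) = -3415.78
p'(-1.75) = 30.22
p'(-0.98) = 1.80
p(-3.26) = -218.50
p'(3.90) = -1091.23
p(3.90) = -1135.22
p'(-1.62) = 21.69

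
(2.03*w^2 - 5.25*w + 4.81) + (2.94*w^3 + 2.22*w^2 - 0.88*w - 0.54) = 2.94*w^3 + 4.25*w^2 - 6.13*w + 4.27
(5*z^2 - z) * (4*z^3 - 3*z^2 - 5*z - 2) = 20*z^5 - 19*z^4 - 22*z^3 - 5*z^2 + 2*z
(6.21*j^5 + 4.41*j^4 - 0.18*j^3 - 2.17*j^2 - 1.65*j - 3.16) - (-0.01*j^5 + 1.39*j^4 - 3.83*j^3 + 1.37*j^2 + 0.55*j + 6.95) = 6.22*j^5 + 3.02*j^4 + 3.65*j^3 - 3.54*j^2 - 2.2*j - 10.11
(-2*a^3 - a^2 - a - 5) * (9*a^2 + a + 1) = -18*a^5 - 11*a^4 - 12*a^3 - 47*a^2 - 6*a - 5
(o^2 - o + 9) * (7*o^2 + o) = 7*o^4 - 6*o^3 + 62*o^2 + 9*o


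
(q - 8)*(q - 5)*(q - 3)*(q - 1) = q^4 - 17*q^3 + 95*q^2 - 199*q + 120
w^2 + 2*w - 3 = (w - 1)*(w + 3)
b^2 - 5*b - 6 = (b - 6)*(b + 1)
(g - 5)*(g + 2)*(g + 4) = g^3 + g^2 - 22*g - 40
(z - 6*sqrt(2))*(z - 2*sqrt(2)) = z^2 - 8*sqrt(2)*z + 24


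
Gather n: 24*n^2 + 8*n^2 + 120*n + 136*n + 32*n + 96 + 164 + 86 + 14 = 32*n^2 + 288*n + 360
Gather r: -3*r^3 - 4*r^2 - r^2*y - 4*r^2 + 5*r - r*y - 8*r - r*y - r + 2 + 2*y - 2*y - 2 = -3*r^3 + r^2*(-y - 8) + r*(-2*y - 4)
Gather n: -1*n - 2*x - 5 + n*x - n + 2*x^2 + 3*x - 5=n*(x - 2) + 2*x^2 + x - 10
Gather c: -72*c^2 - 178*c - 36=-72*c^2 - 178*c - 36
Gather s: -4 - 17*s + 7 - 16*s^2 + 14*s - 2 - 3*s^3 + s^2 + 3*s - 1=-3*s^3 - 15*s^2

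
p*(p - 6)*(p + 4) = p^3 - 2*p^2 - 24*p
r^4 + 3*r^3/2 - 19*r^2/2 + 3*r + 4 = (r - 2)*(r - 1)*(r + 1/2)*(r + 4)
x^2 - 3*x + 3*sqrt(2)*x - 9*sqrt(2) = (x - 3)*(x + 3*sqrt(2))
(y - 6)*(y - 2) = y^2 - 8*y + 12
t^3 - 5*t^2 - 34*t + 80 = (t - 8)*(t - 2)*(t + 5)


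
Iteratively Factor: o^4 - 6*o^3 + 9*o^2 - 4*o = (o - 1)*(o^3 - 5*o^2 + 4*o) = o*(o - 1)*(o^2 - 5*o + 4) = o*(o - 1)^2*(o - 4)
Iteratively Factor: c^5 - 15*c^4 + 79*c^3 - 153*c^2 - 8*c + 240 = (c - 4)*(c^4 - 11*c^3 + 35*c^2 - 13*c - 60) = (c - 5)*(c - 4)*(c^3 - 6*c^2 + 5*c + 12) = (c - 5)*(c - 4)*(c + 1)*(c^2 - 7*c + 12) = (c - 5)*(c - 4)^2*(c + 1)*(c - 3)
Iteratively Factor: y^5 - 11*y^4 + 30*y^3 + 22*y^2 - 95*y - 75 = (y - 5)*(y^4 - 6*y^3 + 22*y + 15) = (y - 5)*(y + 1)*(y^3 - 7*y^2 + 7*y + 15) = (y - 5)^2*(y + 1)*(y^2 - 2*y - 3) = (y - 5)^2*(y + 1)^2*(y - 3)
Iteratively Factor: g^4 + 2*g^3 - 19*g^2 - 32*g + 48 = (g - 4)*(g^3 + 6*g^2 + 5*g - 12) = (g - 4)*(g + 4)*(g^2 + 2*g - 3) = (g - 4)*(g + 3)*(g + 4)*(g - 1)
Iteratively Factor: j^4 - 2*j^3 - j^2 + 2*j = (j + 1)*(j^3 - 3*j^2 + 2*j) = (j - 1)*(j + 1)*(j^2 - 2*j) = (j - 2)*(j - 1)*(j + 1)*(j)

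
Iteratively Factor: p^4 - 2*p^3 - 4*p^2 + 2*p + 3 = (p - 3)*(p^3 + p^2 - p - 1) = (p - 3)*(p + 1)*(p^2 - 1) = (p - 3)*(p - 1)*(p + 1)*(p + 1)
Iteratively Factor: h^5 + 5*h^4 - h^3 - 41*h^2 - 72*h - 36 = (h + 3)*(h^4 + 2*h^3 - 7*h^2 - 20*h - 12) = (h - 3)*(h + 3)*(h^3 + 5*h^2 + 8*h + 4) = (h - 3)*(h + 2)*(h + 3)*(h^2 + 3*h + 2) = (h - 3)*(h + 2)^2*(h + 3)*(h + 1)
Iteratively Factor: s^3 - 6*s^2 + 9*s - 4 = (s - 1)*(s^2 - 5*s + 4) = (s - 1)^2*(s - 4)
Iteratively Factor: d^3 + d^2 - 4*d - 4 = (d + 1)*(d^2 - 4) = (d - 2)*(d + 1)*(d + 2)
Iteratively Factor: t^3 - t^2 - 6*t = (t)*(t^2 - t - 6) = t*(t - 3)*(t + 2)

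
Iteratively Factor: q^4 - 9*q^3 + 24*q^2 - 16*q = (q)*(q^3 - 9*q^2 + 24*q - 16) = q*(q - 4)*(q^2 - 5*q + 4) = q*(q - 4)*(q - 1)*(q - 4)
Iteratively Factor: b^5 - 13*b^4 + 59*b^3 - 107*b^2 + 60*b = (b - 5)*(b^4 - 8*b^3 + 19*b^2 - 12*b) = (b - 5)*(b - 1)*(b^3 - 7*b^2 + 12*b) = b*(b - 5)*(b - 1)*(b^2 - 7*b + 12) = b*(b - 5)*(b - 3)*(b - 1)*(b - 4)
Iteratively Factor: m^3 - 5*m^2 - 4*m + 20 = (m + 2)*(m^2 - 7*m + 10) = (m - 2)*(m + 2)*(m - 5)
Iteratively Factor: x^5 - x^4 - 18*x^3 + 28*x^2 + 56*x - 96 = (x + 4)*(x^4 - 5*x^3 + 2*x^2 + 20*x - 24) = (x - 2)*(x + 4)*(x^3 - 3*x^2 - 4*x + 12) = (x - 2)*(x + 2)*(x + 4)*(x^2 - 5*x + 6) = (x - 3)*(x - 2)*(x + 2)*(x + 4)*(x - 2)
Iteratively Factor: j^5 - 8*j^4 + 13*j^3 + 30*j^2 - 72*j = (j - 3)*(j^4 - 5*j^3 - 2*j^2 + 24*j) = (j - 4)*(j - 3)*(j^3 - j^2 - 6*j) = j*(j - 4)*(j - 3)*(j^2 - j - 6) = j*(j - 4)*(j - 3)^2*(j + 2)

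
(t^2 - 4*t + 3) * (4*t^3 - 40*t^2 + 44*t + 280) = 4*t^5 - 56*t^4 + 216*t^3 - 16*t^2 - 988*t + 840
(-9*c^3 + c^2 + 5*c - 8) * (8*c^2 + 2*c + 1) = -72*c^5 - 10*c^4 + 33*c^3 - 53*c^2 - 11*c - 8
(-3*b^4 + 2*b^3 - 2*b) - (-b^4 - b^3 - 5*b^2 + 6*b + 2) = -2*b^4 + 3*b^3 + 5*b^2 - 8*b - 2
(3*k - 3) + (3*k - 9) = 6*k - 12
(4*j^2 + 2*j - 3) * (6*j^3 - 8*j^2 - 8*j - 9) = 24*j^5 - 20*j^4 - 66*j^3 - 28*j^2 + 6*j + 27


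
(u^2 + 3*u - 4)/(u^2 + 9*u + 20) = (u - 1)/(u + 5)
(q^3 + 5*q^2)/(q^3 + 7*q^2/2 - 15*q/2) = 2*q/(2*q - 3)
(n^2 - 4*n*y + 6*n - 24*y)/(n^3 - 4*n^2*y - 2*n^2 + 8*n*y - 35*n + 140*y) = (n + 6)/(n^2 - 2*n - 35)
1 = 1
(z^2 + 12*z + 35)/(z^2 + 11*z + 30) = (z + 7)/(z + 6)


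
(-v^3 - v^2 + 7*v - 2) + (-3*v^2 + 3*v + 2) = -v^3 - 4*v^2 + 10*v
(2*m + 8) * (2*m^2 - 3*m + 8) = 4*m^3 + 10*m^2 - 8*m + 64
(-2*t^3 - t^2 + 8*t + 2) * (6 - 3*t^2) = 6*t^5 + 3*t^4 - 36*t^3 - 12*t^2 + 48*t + 12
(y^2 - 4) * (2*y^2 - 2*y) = 2*y^4 - 2*y^3 - 8*y^2 + 8*y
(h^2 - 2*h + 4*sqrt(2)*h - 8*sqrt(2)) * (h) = h^3 - 2*h^2 + 4*sqrt(2)*h^2 - 8*sqrt(2)*h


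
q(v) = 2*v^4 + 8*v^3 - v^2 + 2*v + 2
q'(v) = 8*v^3 + 24*v^2 - 2*v + 2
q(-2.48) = -55.48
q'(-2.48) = 32.55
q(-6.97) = 1950.82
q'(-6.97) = -1526.99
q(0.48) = 3.72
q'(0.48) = 7.45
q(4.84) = 1992.81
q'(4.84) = 1461.57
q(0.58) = 4.61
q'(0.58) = 10.47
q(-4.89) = 176.44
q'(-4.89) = -349.77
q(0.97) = 12.07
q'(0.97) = 29.94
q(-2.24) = -47.06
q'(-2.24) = 36.99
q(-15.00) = 73997.00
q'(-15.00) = -21568.00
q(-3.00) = -67.00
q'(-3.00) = 8.00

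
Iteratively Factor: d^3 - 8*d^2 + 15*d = (d - 5)*(d^2 - 3*d) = (d - 5)*(d - 3)*(d)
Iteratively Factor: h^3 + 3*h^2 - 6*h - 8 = (h + 4)*(h^2 - h - 2) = (h - 2)*(h + 4)*(h + 1)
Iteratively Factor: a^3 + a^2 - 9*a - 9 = (a - 3)*(a^2 + 4*a + 3) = (a - 3)*(a + 3)*(a + 1)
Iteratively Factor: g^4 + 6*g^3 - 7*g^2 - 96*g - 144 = (g + 3)*(g^3 + 3*g^2 - 16*g - 48) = (g + 3)^2*(g^2 - 16) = (g + 3)^2*(g + 4)*(g - 4)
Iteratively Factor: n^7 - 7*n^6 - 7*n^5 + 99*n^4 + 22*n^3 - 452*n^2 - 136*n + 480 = (n - 5)*(n^6 - 2*n^5 - 17*n^4 + 14*n^3 + 92*n^2 + 8*n - 96) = (n - 5)*(n + 2)*(n^5 - 4*n^4 - 9*n^3 + 32*n^2 + 28*n - 48) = (n - 5)*(n + 2)^2*(n^4 - 6*n^3 + 3*n^2 + 26*n - 24) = (n - 5)*(n - 4)*(n + 2)^2*(n^3 - 2*n^2 - 5*n + 6) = (n - 5)*(n - 4)*(n + 2)^3*(n^2 - 4*n + 3) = (n - 5)*(n - 4)*(n - 3)*(n + 2)^3*(n - 1)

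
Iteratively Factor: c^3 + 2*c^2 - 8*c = (c)*(c^2 + 2*c - 8) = c*(c + 4)*(c - 2)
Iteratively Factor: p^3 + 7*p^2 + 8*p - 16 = (p + 4)*(p^2 + 3*p - 4) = (p + 4)^2*(p - 1)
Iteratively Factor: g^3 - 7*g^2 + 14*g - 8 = (g - 2)*(g^2 - 5*g + 4) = (g - 4)*(g - 2)*(g - 1)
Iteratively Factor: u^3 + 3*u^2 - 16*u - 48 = (u - 4)*(u^2 + 7*u + 12) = (u - 4)*(u + 4)*(u + 3)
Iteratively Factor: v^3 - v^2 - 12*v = (v - 4)*(v^2 + 3*v) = v*(v - 4)*(v + 3)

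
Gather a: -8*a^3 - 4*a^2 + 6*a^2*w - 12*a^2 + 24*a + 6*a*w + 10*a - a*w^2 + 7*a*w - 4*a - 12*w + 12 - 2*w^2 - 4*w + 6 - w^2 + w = -8*a^3 + a^2*(6*w - 16) + a*(-w^2 + 13*w + 30) - 3*w^2 - 15*w + 18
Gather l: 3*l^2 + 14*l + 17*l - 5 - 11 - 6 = 3*l^2 + 31*l - 22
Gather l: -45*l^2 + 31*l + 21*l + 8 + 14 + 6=-45*l^2 + 52*l + 28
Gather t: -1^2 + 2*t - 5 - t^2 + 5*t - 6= -t^2 + 7*t - 12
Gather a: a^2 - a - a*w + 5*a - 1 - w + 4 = a^2 + a*(4 - w) - w + 3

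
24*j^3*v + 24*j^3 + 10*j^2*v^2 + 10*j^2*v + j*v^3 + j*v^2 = (4*j + v)*(6*j + v)*(j*v + j)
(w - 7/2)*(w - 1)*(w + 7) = w^3 + 5*w^2/2 - 28*w + 49/2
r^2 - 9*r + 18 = (r - 6)*(r - 3)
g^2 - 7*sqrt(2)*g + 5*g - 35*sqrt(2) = (g + 5)*(g - 7*sqrt(2))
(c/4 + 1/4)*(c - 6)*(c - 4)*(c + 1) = c^4/4 - 2*c^3 + 5*c^2/4 + 19*c/2 + 6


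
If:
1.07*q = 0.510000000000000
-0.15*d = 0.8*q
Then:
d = -2.54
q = 0.48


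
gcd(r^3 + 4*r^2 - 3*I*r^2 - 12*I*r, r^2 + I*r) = r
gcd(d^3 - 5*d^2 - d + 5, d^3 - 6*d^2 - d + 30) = d - 5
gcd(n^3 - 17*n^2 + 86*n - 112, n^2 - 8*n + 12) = n - 2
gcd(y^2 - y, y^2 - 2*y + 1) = y - 1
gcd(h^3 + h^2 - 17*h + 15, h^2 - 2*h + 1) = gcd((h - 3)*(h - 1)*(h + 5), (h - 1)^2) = h - 1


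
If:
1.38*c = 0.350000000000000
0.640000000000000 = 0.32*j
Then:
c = 0.25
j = 2.00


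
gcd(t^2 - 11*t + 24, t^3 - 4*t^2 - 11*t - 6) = 1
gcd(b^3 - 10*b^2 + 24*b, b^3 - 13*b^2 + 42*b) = b^2 - 6*b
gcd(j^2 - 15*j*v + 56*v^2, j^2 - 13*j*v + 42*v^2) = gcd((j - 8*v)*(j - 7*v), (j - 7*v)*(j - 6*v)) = -j + 7*v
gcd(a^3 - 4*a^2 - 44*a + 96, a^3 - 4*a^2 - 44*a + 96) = a^3 - 4*a^2 - 44*a + 96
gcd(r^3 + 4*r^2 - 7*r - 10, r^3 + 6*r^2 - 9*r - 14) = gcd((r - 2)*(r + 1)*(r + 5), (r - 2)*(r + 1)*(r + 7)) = r^2 - r - 2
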